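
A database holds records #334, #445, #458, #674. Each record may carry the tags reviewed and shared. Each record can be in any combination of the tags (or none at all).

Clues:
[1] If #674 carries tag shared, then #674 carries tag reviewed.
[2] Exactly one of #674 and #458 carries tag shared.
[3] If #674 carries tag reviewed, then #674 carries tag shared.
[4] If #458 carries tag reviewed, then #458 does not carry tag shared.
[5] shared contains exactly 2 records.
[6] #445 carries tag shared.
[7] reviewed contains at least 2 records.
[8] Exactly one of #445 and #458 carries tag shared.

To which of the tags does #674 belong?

#674: reviewed, shared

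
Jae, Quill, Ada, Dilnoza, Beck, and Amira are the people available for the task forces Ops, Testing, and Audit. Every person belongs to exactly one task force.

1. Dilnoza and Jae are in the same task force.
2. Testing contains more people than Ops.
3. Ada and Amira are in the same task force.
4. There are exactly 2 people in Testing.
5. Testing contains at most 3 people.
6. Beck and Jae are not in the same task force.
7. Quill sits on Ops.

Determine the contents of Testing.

Testing = {Dilnoza, Jae}

From (7): Quill ∈ Ops.
Suppose Jae ∉ Testing: no assignment then satisfies all the clues, so Jae ∈ Testing.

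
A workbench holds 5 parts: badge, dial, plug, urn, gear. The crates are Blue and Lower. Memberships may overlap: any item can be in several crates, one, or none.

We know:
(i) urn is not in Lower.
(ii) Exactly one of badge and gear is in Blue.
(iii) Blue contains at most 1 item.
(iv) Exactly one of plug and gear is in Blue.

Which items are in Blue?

Blue = {gear}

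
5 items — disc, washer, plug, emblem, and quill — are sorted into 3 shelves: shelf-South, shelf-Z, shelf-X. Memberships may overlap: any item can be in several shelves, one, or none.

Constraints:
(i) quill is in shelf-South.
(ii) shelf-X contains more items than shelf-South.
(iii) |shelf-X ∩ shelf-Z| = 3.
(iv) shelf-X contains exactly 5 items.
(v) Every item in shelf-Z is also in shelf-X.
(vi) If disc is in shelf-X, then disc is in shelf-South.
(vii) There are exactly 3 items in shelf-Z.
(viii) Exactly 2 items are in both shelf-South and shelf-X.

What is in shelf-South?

shelf-South = {disc, quill}

From (i): quill ∈ shelf-South.
(iv): only 5 candidates remain for shelf-X, so all are in.
(vi): disc ∈ shelf-South.
Suppose washer ∈ shelf-South: no assignment then satisfies all the clues, so washer ∉ shelf-South.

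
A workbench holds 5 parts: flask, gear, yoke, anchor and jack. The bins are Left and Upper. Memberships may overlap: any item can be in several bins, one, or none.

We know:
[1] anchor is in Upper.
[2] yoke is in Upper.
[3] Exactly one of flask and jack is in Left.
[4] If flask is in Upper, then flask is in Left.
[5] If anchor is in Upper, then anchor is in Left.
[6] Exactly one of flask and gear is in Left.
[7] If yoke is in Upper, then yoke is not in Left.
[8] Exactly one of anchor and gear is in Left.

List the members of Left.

Left = {anchor, flask}

From (1): anchor ∈ Upper.
From (2): yoke ∈ Upper.
(5): anchor ∈ Left.
(7): yoke ∉ Left.
(8) (exactly one): gear ∉ Left.
(6) (exactly one): flask ∈ Left.
(3) (exactly one): jack ∉ Left.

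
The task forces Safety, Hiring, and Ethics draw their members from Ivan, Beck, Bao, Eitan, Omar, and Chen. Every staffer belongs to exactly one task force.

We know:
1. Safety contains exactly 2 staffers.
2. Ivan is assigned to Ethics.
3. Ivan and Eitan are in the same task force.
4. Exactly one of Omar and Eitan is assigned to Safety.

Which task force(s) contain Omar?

From (2): Ivan ∈ Ethics.
(3): Eitan matches Ivan: Eitan ∉ Safety.
(3): Eitan matches Ivan: Eitan ∉ Hiring.
(3): Eitan matches Ivan: Eitan ∈ Ethics.
(4) (exactly one): Omar ∈ Safety.

Omar: Safety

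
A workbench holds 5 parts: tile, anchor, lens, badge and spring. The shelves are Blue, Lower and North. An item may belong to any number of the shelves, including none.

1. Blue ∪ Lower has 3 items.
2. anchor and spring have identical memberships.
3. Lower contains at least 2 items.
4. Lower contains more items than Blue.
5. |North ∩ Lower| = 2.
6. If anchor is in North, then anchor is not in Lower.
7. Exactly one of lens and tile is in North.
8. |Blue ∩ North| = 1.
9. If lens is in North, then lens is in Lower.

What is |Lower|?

3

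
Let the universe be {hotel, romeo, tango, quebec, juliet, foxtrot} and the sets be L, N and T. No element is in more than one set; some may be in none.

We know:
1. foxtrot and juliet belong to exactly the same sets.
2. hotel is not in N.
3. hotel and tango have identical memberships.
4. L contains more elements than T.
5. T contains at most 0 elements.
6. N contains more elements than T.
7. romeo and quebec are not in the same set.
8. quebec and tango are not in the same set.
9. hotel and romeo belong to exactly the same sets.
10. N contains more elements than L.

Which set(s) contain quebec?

quebec: L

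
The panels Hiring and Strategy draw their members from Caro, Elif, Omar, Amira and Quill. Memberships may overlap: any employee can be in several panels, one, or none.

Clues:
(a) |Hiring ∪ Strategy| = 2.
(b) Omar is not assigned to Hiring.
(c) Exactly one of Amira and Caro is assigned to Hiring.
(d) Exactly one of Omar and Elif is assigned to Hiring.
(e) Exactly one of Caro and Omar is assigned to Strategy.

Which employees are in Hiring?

Hiring = {Caro, Elif}

From (b): Omar ∉ Hiring.
(d) (exactly one): Elif ∈ Hiring.
Suppose Caro ∉ Hiring: no assignment then satisfies all the clues, so Caro ∈ Hiring.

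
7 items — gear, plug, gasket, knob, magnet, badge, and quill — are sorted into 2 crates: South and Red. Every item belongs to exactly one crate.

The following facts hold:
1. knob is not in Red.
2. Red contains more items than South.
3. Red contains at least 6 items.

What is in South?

From (1): knob ∉ Red.
(3): only 6 candidates remain for Red, so all are in.
Only one crate left: knob ∈ South.

South = {knob}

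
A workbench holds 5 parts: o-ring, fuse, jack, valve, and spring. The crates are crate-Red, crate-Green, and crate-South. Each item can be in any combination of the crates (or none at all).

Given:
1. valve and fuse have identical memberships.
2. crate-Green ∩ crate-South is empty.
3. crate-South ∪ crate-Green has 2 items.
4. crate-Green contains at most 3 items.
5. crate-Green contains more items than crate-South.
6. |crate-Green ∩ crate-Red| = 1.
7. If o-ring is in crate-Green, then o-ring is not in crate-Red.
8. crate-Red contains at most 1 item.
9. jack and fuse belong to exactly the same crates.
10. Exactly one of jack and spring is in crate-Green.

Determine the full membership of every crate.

crate-Red = {spring}; crate-Green = {o-ring, spring}; crate-South = {}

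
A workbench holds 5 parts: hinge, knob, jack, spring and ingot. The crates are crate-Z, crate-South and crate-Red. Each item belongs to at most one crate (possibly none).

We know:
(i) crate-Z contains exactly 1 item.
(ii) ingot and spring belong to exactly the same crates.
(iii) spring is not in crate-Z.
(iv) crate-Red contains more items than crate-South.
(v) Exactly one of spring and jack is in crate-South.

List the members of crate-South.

crate-South = {jack}

From (iii): spring ∉ crate-Z.
(ii): ingot matches spring: ingot ∉ crate-Z.
Suppose hinge ∈ crate-South: no assignment then satisfies all the clues, so hinge ∉ crate-South.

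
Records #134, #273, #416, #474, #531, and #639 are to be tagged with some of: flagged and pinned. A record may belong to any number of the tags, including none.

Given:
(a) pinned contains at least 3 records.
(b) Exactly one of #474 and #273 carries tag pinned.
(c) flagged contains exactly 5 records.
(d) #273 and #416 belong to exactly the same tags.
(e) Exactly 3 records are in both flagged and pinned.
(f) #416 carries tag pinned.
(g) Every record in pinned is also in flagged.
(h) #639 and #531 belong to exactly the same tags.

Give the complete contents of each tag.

flagged = {#134, #273, #416, #531, #639}; pinned = {#134, #273, #416}

From (f): #416 ∈ pinned.
(d): #273 matches #416: #273 ∈ pinned.
(g) with #273 ∈ pinned: #273 ∈ flagged.
(g) with #416 ∈ pinned: #416 ∈ flagged.
(b) (exactly one): #474 ∉ pinned.
Suppose #134 ∉ flagged: no assignment then satisfies all the clues, so #134 ∈ flagged.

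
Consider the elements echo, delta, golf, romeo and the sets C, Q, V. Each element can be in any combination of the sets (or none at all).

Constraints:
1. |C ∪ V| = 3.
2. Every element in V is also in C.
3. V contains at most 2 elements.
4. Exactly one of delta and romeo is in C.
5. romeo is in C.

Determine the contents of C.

C = {echo, golf, romeo}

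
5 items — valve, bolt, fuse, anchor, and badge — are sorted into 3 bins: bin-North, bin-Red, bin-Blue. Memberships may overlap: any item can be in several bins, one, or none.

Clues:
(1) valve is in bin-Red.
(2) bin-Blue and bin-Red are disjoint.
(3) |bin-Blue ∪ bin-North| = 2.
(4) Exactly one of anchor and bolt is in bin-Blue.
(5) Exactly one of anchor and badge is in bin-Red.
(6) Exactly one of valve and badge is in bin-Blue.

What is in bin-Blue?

bin-Blue = {badge, bolt}

From (1): valve ∈ bin-Red.
(2) (disjoint): valve ∉ bin-Blue.
(6) (exactly one): badge ∈ bin-Blue.
(2) (disjoint): badge ∉ bin-Red.
(5) (exactly one): anchor ∈ bin-Red.
(2) (disjoint): anchor ∉ bin-Blue.
(4) (exactly one): bolt ∈ bin-Blue.
(2) (disjoint): bolt ∉ bin-Red.
Suppose fuse ∈ bin-Blue: no assignment then satisfies all the clues, so fuse ∉ bin-Blue.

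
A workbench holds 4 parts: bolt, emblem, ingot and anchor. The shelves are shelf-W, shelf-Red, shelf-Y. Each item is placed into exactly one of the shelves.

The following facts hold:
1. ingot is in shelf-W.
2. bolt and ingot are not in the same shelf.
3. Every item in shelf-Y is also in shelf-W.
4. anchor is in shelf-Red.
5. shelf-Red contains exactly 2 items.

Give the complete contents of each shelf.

From (1): ingot ∈ shelf-W.
From (4): anchor ∈ shelf-Red.
(2): bolt ∉ shelf-W.
(3) contrapositive: bolt ∉ shelf-Y.
Only one shelf left: bolt ∈ shelf-Red.
(5): shelf-Red already has 2, so the rest are out.
Suppose emblem ∉ shelf-W: no assignment then satisfies all the clues, so emblem ∈ shelf-W.

shelf-W = {emblem, ingot}; shelf-Red = {anchor, bolt}; shelf-Y = {}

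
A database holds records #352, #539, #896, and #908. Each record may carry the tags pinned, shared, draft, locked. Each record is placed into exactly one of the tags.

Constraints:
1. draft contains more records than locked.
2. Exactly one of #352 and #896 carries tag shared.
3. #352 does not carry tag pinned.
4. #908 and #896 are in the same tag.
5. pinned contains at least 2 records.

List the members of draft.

draft = {#539}

From (3): #352 ∉ pinned.
Suppose #352 ∈ draft: no assignment then satisfies all the clues, so #352 ∉ draft.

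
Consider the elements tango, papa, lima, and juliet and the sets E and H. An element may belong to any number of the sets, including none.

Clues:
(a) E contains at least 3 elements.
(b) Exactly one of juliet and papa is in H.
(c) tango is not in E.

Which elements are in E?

E = {juliet, lima, papa}

From (c): tango ∉ E.
(a): only 3 candidates remain for E, so all are in.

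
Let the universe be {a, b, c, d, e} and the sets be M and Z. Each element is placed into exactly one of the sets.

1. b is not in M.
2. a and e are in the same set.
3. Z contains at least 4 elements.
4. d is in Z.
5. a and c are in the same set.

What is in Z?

Z = {a, b, c, d, e}

From (1): b ∉ M.
From (4): d ∈ Z.
Only one set left: b ∈ Z.
Suppose a ∉ Z: no assignment then satisfies all the clues, so a ∈ Z.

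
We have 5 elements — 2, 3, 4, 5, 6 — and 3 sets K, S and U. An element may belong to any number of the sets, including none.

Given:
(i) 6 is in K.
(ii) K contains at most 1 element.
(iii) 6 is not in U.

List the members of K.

K = {6}

From (i): 6 ∈ K.
From (iii): 6 ∉ U.
(ii): K already has 1, so the rest are out.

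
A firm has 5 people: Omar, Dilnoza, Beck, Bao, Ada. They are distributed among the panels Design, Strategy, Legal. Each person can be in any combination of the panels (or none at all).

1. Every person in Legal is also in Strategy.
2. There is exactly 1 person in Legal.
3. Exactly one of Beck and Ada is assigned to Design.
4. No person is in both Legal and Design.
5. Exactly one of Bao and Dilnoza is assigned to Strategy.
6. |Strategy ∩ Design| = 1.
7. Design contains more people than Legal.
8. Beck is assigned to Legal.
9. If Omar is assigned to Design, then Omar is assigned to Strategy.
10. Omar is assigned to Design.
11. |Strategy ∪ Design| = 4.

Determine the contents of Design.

Design = {Ada, Omar}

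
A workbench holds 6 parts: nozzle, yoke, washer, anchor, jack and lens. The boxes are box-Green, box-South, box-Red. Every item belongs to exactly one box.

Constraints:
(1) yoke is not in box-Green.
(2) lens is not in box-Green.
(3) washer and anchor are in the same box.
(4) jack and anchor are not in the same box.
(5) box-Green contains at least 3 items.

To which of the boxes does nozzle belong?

nozzle: box-Green

From (1): yoke ∉ box-Green.
From (2): lens ∉ box-Green.
Suppose nozzle ∉ box-Green: no assignment then satisfies all the clues, so nozzle ∈ box-Green.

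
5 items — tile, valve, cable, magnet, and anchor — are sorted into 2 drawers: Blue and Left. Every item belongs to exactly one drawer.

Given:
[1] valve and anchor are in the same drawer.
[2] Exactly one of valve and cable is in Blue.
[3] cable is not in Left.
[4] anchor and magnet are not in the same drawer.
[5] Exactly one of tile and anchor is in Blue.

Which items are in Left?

Left = {anchor, valve}

From (3): cable ∉ Left.
Only one drawer left: cable ∈ Blue.
(2) (exactly one): valve ∉ Blue.
Only one drawer left: valve ∈ Left.
(1): anchor matches valve: anchor ∉ Blue.
(1): anchor matches valve: anchor ∈ Left.
(4): magnet ∉ Left.
(5) (exactly one): tile ∈ Blue.
Only one drawer left: magnet ∈ Blue.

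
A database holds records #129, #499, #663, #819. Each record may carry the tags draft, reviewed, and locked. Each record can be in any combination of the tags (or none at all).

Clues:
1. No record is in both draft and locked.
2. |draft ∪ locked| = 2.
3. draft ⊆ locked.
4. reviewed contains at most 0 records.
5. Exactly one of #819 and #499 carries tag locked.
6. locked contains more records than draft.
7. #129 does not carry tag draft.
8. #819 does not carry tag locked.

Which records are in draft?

From (7): #129 ∉ draft.
From (8): #819 ∉ locked.
(3) contrapositive: #819 ∉ draft.
(4): reviewed already has 0, so the rest are out.
(5) (exactly one): #499 ∈ locked.
(1) (disjoint): #499 ∉ draft.
Suppose #663 ∈ draft: no assignment then satisfies all the clues, so #663 ∉ draft.

draft = {}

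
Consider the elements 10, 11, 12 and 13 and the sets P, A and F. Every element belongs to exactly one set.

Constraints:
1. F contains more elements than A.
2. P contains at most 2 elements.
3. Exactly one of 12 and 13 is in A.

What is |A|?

1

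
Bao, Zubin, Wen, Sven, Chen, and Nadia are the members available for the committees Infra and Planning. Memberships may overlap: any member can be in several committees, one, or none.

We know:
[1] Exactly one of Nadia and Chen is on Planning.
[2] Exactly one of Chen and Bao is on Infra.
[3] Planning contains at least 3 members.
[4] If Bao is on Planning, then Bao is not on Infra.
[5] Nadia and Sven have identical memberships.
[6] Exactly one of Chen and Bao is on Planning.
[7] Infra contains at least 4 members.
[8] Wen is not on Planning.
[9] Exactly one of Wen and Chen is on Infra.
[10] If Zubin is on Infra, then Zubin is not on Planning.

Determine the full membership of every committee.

Infra = {Chen, Nadia, Sven, Zubin}; Planning = {Bao, Nadia, Sven}

From (8): Wen ∉ Planning.
Suppose Bao ∈ Infra: no assignment then satisfies all the clues, so Bao ∉ Infra.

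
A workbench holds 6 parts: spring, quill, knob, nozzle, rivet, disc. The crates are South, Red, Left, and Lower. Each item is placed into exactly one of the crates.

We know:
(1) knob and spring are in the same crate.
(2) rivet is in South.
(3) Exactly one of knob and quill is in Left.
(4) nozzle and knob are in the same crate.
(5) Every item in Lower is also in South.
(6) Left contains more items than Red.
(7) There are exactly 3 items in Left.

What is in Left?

Left = {knob, nozzle, spring}

From (2): rivet ∈ South.
Suppose spring ∉ Left: no assignment then satisfies all the clues, so spring ∈ Left.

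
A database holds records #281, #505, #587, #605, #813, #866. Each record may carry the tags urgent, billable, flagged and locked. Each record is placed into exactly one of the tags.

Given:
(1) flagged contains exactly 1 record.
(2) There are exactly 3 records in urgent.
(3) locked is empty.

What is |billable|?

2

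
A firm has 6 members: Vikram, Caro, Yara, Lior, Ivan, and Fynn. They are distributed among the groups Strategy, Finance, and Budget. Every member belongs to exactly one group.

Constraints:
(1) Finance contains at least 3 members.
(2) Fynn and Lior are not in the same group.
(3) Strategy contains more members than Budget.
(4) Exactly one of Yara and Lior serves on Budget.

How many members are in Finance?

3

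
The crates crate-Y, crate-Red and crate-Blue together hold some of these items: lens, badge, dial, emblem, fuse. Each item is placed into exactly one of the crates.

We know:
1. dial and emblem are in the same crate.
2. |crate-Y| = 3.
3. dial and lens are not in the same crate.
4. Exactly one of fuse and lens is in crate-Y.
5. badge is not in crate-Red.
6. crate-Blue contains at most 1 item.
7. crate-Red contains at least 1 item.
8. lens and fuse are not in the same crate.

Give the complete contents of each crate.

crate-Y = {dial, emblem, fuse}; crate-Red = {lens}; crate-Blue = {badge}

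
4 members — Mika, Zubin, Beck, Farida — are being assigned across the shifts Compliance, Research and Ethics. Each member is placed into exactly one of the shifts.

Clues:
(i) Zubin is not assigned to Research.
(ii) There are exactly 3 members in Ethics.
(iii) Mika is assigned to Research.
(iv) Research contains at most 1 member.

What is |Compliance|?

0

From (i): Zubin ∉ Research.
From (iii): Mika ∈ Research.
(ii): only 3 candidates remain for Ethics, so all are in.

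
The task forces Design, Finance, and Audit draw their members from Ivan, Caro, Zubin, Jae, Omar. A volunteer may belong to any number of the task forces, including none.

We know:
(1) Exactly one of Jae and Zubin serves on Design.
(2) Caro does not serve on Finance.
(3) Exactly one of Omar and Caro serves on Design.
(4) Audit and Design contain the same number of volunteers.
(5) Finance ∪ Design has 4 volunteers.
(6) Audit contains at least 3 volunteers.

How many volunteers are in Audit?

3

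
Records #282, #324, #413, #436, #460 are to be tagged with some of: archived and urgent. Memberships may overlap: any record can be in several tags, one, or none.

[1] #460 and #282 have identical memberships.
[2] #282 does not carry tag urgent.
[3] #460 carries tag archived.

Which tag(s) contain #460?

From (2): #282 ∉ urgent.
From (3): #460 ∈ archived.
(1): #282 matches #460: #282 ∈ archived.
(1): #460 matches #282: #460 ∉ urgent.

#460: archived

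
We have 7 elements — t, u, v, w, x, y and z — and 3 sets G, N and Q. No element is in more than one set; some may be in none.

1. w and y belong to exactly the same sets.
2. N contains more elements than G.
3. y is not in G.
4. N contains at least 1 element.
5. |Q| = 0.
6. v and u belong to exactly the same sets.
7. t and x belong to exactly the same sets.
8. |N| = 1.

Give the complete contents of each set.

G = {}; N = {z}; Q = {}

From (3): y ∉ G.
(1): w matches y: w ∉ G.
(5): Q already has 0, so the rest are out.
Suppose t ∈ G: no assignment then satisfies all the clues, so t ∉ G.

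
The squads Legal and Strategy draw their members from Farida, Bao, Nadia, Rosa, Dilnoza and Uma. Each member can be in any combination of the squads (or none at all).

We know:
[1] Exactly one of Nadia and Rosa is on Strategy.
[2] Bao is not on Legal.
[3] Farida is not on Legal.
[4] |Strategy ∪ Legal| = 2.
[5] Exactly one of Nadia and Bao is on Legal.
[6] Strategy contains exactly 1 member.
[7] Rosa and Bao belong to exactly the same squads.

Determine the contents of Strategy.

From (2): Bao ∉ Legal.
From (3): Farida ∉ Legal.
(5) (exactly one): Nadia ∈ Legal.
(7): Rosa matches Bao: Rosa ∉ Legal.
Suppose Farida ∈ Strategy: no assignment then satisfies all the clues, so Farida ∉ Strategy.

Strategy = {Nadia}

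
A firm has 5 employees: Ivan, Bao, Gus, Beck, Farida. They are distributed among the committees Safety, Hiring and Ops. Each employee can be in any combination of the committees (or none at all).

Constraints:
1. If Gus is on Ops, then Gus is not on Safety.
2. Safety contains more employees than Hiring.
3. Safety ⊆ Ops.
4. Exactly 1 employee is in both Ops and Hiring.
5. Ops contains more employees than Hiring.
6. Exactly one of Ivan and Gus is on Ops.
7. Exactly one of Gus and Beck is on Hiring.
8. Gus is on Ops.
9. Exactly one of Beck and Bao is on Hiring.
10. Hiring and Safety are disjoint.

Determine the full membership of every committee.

Safety = {Bao, Farida}; Hiring = {Beck}; Ops = {Bao, Beck, Farida, Gus}

From (8): Gus ∈ Ops.
(1): Gus ∉ Safety.
(6) (exactly one): Ivan ∉ Ops.
(3) contrapositive: Ivan ∉ Safety.
Suppose Ivan ∈ Hiring: no assignment then satisfies all the clues, so Ivan ∉ Hiring.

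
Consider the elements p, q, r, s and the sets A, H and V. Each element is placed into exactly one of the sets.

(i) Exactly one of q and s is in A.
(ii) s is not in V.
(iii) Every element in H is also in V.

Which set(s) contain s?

From (ii): s ∉ V.
(iii) contrapositive: s ∉ H.
Only one set left: s ∈ A.
(i) (exactly one): q ∉ A.

s: A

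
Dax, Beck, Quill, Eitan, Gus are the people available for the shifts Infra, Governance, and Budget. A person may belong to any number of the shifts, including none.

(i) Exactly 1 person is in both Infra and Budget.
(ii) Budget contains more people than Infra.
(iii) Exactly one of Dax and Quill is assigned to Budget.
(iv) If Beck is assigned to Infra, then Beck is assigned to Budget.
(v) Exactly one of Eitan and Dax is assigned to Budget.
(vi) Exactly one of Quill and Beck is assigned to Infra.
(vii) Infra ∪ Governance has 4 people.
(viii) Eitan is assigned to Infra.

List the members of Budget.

Budget = {Beck, Dax, Gus}

From (viii): Eitan ∈ Infra.
Suppose Dax ∉ Budget: no assignment then satisfies all the clues, so Dax ∈ Budget.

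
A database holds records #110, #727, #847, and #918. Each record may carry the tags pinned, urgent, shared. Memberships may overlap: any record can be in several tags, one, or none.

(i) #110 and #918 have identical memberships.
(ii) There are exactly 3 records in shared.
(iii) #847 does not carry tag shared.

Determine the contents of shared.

shared = {#110, #727, #918}

From (iii): #847 ∉ shared.
(ii): only 3 candidates remain for shared, so all are in.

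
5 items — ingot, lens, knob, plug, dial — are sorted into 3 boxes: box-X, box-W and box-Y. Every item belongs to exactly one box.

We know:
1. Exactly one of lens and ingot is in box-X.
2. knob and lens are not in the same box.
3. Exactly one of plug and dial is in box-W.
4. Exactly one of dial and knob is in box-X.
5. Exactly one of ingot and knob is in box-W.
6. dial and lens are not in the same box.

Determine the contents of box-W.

box-W = {knob, plug}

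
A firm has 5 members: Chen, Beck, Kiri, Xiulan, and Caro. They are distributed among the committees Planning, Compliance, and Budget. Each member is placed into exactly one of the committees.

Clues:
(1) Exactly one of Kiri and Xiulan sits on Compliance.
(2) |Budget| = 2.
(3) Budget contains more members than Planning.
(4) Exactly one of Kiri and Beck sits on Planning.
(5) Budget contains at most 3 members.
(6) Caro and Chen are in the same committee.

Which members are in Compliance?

Compliance = {Beck, Xiulan}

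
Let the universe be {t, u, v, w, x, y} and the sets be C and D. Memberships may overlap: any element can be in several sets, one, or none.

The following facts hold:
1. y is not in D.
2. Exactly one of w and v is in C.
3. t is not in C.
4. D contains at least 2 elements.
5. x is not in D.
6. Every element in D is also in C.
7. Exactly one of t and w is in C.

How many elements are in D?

From (1): y ∉ D.
From (3): t ∉ C.
From (5): x ∉ D.
(6) contrapositive: t ∉ D.
(7) (exactly one): w ∈ C.
(2) (exactly one): v ∉ C.
(6) contrapositive: v ∉ D.
(4): only 2 candidates remain for D, so all are in.
(6) with u ∈ D: u ∈ C.

2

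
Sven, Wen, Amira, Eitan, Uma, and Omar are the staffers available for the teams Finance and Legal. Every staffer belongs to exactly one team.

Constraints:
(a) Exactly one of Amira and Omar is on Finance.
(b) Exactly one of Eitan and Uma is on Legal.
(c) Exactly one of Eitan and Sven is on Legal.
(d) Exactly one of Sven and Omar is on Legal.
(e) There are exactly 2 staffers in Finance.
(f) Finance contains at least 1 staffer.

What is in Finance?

Finance = {Eitan, Omar}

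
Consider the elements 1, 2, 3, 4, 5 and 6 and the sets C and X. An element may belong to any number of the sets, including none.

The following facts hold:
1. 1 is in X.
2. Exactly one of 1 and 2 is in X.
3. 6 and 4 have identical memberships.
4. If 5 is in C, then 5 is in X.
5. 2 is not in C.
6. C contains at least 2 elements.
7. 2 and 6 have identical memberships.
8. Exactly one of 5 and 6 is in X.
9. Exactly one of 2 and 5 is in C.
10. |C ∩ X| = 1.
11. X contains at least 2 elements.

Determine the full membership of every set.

From (1): 1 ∈ X.
From (5): 2 ∉ C.
(2) (exactly one): 2 ∉ X.
(7): 6 matches 2: 6 ∉ C.
(7): 6 matches 2: 6 ∉ X.
(8) (exactly one): 5 ∈ X.
(9) (exactly one): 5 ∈ C.
(3): 4 matches 6: 4 ∉ C.
(3): 4 matches 6: 4 ∉ X.
Suppose 1 ∈ C: no assignment then satisfies all the clues, so 1 ∉ C.

C = {3, 5}; X = {1, 5}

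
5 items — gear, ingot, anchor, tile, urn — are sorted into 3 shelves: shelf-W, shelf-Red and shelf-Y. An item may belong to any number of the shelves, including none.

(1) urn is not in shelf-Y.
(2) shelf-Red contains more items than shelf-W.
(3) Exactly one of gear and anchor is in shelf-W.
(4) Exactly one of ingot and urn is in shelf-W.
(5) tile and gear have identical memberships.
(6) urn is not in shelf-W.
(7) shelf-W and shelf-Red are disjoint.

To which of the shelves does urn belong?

urn: shelf-Red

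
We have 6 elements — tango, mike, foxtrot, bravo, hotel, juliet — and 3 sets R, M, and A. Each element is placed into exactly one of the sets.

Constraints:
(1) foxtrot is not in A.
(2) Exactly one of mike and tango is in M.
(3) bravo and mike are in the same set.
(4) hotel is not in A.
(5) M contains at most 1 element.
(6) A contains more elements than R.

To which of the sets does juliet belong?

juliet: A

From (1): foxtrot ∉ A.
From (4): hotel ∉ A.
Suppose juliet ∈ R: no assignment then satisfies all the clues, so juliet ∉ R.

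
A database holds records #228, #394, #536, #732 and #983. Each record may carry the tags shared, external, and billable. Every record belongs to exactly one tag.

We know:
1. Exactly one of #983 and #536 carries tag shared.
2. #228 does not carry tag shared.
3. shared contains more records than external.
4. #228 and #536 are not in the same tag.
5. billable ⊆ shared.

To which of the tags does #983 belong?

#983: external

From (2): #228 ∉ shared.
(5) contrapositive: #228 ∉ billable.
Only one tag left: #228 ∈ external.
(4): #536 ∉ external.
Suppose #983 ∈ shared: no assignment then satisfies all the clues, so #983 ∉ shared.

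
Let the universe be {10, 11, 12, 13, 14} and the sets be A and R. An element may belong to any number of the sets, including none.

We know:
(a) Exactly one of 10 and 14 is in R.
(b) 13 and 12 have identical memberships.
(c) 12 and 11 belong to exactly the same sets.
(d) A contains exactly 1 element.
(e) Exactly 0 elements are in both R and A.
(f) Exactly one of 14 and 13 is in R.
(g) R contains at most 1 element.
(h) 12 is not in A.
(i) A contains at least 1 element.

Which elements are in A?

A = {10}

From (h): 12 ∉ A.
(b): 13 matches 12: 13 ∉ A.
(c): 11 matches 12: 11 ∉ A.
Suppose 10 ∉ A: no assignment then satisfies all the clues, so 10 ∈ A.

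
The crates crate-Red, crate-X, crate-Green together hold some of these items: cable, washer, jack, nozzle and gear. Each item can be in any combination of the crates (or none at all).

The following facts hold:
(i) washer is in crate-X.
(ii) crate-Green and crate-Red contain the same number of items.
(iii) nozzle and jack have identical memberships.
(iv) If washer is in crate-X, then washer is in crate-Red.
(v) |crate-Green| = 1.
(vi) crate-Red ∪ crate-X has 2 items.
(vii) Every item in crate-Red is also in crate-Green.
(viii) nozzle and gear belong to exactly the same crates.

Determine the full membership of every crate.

From (i): washer ∈ crate-X.
(iv): washer ∈ crate-Red.
(vii) with washer ∈ crate-Red: washer ∈ crate-Green.
(v): crate-Green already has 1, so the rest are out.
(vii) contrapositive: cable ∉ crate-Red.
(vii) contrapositive: jack ∉ crate-Red.
(vii) contrapositive: nozzle ∉ crate-Red.
(vii) contrapositive: gear ∉ crate-Red.
Suppose cable ∉ crate-X: no assignment then satisfies all the clues, so cable ∈ crate-X.

crate-Red = {washer}; crate-X = {cable, washer}; crate-Green = {washer}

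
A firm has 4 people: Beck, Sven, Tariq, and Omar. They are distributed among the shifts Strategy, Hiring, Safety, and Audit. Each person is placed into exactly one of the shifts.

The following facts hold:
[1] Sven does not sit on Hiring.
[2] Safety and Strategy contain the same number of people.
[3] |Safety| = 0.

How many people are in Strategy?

0

From (1): Sven ∉ Hiring.
(3): Safety already has 0, so the rest are out.
Suppose Beck ∈ Strategy: no assignment then satisfies all the clues, so Beck ∉ Strategy.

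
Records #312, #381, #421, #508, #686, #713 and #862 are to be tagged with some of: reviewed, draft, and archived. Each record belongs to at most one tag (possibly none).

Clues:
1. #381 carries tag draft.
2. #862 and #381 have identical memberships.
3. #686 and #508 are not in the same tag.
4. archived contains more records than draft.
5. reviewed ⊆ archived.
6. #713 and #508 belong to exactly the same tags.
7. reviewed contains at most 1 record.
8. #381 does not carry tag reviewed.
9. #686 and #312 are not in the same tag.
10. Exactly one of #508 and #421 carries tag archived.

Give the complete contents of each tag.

reviewed = {}; draft = {#381, #862}; archived = {#312, #508, #713}

From (1): #381 ∈ draft.
(2): #862 matches #381: #862 ∉ reviewed.
(2): #862 matches #381: #862 ∈ draft.
Suppose #312 ∈ reviewed: no assignment then satisfies all the clues, so #312 ∉ reviewed.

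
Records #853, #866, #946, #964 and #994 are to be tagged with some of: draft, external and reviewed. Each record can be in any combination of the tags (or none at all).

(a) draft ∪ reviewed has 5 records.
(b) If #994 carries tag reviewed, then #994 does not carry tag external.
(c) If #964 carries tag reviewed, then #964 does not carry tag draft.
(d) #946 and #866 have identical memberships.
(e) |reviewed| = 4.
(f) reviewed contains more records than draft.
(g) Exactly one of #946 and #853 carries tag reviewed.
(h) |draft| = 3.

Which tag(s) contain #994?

#994: reviewed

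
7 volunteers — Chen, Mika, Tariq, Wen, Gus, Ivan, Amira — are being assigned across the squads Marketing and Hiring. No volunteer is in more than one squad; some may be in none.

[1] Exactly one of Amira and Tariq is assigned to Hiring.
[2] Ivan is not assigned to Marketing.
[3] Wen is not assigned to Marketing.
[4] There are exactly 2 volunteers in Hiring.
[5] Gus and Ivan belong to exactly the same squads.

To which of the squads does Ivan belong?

From (2): Ivan ∉ Marketing.
From (3): Wen ∉ Marketing.
(5): Gus matches Ivan: Gus ∉ Marketing.
Suppose Ivan ∈ Hiring: no assignment then satisfies all the clues, so Ivan ∉ Hiring.

Ivan: none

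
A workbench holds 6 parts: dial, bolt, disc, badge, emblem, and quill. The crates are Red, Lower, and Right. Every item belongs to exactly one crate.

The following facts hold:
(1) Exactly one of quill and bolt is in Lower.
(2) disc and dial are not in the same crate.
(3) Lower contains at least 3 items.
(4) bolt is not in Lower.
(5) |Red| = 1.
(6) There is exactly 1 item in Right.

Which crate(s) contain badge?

badge: Lower

From (4): bolt ∉ Lower.
(1) (exactly one): quill ∈ Lower.
Suppose badge ∈ Red: no assignment then satisfies all the clues, so badge ∉ Red.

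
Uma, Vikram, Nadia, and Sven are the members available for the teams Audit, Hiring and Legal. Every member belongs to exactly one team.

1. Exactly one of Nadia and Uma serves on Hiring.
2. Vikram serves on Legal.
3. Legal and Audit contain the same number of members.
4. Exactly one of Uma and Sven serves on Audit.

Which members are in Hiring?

Hiring = {Nadia, Sven}

From (2): Vikram ∈ Legal.
Suppose Uma ∈ Hiring: no assignment then satisfies all the clues, so Uma ∉ Hiring.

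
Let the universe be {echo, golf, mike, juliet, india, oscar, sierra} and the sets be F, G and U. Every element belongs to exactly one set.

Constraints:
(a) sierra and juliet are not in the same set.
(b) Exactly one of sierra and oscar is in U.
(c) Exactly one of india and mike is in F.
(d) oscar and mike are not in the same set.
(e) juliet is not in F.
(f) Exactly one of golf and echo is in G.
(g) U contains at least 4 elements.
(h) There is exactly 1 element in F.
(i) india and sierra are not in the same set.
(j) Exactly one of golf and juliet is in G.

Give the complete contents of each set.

F = {mike}; G = {golf, sierra}; U = {echo, india, juliet, oscar}

From (e): juliet ∉ F.
Suppose echo ∈ F: no assignment then satisfies all the clues, so echo ∉ F.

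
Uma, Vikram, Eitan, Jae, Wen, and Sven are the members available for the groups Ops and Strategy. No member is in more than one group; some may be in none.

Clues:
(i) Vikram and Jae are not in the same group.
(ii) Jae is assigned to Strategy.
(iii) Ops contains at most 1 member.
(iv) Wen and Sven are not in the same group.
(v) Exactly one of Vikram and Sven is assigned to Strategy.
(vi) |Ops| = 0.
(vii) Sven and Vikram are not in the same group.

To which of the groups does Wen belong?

Wen: none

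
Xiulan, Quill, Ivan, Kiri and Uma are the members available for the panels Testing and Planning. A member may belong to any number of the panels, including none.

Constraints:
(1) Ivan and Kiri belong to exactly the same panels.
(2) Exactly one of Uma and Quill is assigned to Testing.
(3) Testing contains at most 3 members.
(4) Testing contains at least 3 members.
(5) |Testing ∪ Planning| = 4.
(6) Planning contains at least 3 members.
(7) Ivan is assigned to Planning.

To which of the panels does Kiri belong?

Kiri: Planning, Testing

From (7): Ivan ∈ Planning.
(1): Kiri matches Ivan: Kiri ∈ Planning.
Suppose Kiri ∉ Testing: no assignment then satisfies all the clues, so Kiri ∈ Testing.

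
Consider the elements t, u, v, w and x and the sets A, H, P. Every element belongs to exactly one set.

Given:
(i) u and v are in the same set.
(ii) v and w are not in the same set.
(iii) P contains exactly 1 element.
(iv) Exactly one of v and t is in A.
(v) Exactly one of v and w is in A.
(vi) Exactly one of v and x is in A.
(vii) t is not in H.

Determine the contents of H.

H = {w, x}

From (vii): t ∉ H.
Suppose u ∈ H: no assignment then satisfies all the clues, so u ∉ H.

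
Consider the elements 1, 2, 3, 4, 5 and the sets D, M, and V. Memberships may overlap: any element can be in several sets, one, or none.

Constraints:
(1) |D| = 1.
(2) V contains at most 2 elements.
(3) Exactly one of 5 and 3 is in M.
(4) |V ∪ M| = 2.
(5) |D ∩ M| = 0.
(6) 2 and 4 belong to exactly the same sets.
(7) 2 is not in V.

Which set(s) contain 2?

2: none

From (7): 2 ∉ V.
(6): 4 matches 2: 4 ∉ V.
Suppose 2 ∈ D: no assignment then satisfies all the clues, so 2 ∉ D.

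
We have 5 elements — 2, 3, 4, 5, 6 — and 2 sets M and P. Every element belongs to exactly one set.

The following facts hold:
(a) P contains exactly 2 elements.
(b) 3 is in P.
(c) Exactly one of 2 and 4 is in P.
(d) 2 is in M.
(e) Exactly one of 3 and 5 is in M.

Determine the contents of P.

P = {3, 4}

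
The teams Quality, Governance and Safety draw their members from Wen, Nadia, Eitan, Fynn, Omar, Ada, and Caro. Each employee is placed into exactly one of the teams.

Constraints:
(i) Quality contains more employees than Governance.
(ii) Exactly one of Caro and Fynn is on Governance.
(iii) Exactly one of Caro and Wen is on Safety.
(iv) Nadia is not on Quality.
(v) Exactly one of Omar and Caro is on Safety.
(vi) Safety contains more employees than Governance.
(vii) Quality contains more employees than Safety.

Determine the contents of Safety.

Safety = {Caro, Nadia}

From (iv): Nadia ∉ Quality.
Suppose Wen ∈ Safety: no assignment then satisfies all the clues, so Wen ∉ Safety.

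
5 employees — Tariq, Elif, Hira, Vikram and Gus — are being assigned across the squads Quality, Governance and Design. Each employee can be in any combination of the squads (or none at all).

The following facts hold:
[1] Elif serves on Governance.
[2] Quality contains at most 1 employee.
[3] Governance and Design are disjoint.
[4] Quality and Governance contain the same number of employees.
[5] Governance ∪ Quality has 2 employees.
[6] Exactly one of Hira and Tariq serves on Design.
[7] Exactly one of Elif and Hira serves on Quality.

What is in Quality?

Quality = {Hira}

From (1): Elif ∈ Governance.
(3) (disjoint): Elif ∉ Design.
Suppose Tariq ∈ Quality: no assignment then satisfies all the clues, so Tariq ∉ Quality.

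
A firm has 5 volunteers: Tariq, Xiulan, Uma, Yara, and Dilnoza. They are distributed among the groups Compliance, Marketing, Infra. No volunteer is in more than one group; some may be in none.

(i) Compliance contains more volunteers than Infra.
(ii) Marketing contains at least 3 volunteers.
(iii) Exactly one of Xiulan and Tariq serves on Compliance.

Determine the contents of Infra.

Infra = {}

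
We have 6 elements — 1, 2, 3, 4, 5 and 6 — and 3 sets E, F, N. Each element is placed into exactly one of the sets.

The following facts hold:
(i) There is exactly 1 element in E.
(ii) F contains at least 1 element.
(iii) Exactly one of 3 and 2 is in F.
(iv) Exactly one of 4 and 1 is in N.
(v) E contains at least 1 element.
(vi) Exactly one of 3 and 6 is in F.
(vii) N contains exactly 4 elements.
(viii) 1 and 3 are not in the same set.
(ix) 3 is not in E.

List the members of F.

F = {3}

From (ix): 3 ∉ E.
Suppose 1 ∈ F: no assignment then satisfies all the clues, so 1 ∉ F.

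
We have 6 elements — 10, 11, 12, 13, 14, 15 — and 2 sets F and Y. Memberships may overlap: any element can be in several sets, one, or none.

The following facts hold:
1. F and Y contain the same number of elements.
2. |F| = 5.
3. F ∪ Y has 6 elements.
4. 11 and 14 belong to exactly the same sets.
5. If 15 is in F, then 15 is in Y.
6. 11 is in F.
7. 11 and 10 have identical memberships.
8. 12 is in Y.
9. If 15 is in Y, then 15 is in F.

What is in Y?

Y = {10, 11, 12, 14, 15}

From (6): 11 ∈ F.
From (8): 12 ∈ Y.
(4): 14 matches 11: 14 ∈ F.
(7): 10 matches 11: 10 ∈ F.
Suppose 10 ∉ Y: no assignment then satisfies all the clues, so 10 ∈ Y.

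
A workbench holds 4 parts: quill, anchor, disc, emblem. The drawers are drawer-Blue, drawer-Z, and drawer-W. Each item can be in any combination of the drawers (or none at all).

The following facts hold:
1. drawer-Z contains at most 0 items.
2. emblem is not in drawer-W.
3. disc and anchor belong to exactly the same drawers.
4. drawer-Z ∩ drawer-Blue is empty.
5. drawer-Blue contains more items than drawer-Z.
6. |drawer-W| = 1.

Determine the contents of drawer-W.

drawer-W = {quill}

From (2): emblem ∉ drawer-W.
(1): drawer-Z already has 0, so the rest are out.
Suppose quill ∉ drawer-W: no assignment then satisfies all the clues, so quill ∈ drawer-W.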